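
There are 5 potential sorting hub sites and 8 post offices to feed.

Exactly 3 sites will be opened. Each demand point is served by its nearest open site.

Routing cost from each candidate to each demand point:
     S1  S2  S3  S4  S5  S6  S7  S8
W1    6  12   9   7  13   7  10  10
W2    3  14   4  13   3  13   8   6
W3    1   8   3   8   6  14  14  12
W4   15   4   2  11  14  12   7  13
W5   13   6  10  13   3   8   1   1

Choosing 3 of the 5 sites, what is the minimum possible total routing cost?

28

Open {W3, W4, W5}.
  S1→W3 1, S2→W4 4, S3→W4 2, S4→W3 8, S5→W5 3, S6→W5 8, S7→W5 1, S8→W5 1  ⇒ total 28.
Compare {W1, W3, W5}: total 29.
Compare {W1, W4, W5}: total 31.
No size-3 selection does better; minimum is 28.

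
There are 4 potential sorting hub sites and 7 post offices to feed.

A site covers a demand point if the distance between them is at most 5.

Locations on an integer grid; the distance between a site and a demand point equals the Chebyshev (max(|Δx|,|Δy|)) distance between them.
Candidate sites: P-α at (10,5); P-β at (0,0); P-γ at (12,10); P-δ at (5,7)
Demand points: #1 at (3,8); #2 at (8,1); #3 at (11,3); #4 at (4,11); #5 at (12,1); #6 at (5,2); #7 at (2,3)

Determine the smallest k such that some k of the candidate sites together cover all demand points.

Coverage sets (demand points within 5 of each site):
  P-α: {#2, #3, #5, #6}
  P-β: {#6, #7}
  P-γ: {}
  P-δ: {#1, #4, #6, #7}
No single site covers all 7 demand points.
But {P-α, P-δ} covers everything, so the minimum is 2.

2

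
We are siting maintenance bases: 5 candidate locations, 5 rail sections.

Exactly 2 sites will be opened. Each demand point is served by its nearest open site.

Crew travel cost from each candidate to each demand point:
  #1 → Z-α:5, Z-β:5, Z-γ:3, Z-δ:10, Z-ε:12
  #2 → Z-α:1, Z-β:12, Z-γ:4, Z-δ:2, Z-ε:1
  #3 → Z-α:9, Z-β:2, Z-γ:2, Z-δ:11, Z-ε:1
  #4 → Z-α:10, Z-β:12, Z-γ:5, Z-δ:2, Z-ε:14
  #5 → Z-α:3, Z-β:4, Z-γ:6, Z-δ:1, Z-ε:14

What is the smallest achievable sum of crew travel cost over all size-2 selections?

Open {#2, #3}.
  Z-α→#2 1, Z-β→#3 2, Z-γ→#3 2, Z-δ→#2 2, Z-ε→#2 1  ⇒ total 8.
Compare {#3, #5}: total 9.
Compare {#2, #5}: total 11.
No size-2 selection does better; minimum is 8.

8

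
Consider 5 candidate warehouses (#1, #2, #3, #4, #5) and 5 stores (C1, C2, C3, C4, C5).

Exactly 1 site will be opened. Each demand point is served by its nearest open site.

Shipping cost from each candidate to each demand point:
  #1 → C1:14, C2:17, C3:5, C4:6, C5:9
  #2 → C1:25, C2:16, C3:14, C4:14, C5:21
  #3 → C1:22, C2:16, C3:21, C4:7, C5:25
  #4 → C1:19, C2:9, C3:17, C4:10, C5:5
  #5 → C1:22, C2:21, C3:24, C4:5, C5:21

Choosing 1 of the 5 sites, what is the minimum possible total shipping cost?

Open {#1}.
  C1→#1 14, C2→#1 17, C3→#1 5, C4→#1 6, C5→#1 9  ⇒ total 51.
Compare {#4}: total 60.
Compare {#2}: total 90.
No size-1 selection does better; minimum is 51.

51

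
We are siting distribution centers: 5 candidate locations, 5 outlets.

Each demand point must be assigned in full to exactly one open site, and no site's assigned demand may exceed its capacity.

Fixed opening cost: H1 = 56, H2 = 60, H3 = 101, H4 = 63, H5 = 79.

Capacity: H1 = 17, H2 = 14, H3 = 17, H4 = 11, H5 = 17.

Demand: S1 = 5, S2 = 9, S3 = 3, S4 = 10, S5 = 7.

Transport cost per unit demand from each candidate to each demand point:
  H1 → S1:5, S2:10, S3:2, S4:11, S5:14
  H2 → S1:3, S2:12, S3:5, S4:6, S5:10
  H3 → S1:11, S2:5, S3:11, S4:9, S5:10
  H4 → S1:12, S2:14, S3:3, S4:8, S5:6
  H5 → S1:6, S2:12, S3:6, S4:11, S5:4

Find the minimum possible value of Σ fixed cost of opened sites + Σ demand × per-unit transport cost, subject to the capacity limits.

394

Open {H1, H5}; cheapest assignment that respects the capacities:
  H1 (cap 17, load 17): S1, S2, S3 — cost 5×5 + 9×10 + 3×2 = 121
  H5 (cap 17, load 17): S4, S5 — cost 10×11 + 7×4 = 138
  Shipping 259, fixed 135 → total 394.
  Any other capacity-feasible assignment to {H1, H5} ships for at least 259.
Compare {H1, H2, H4}: its best feasible assignment gives total 402.
Compare {H1, H2, H5}: its best feasible assignment gives total 404.
Every other set of open sites that can feasibly serve all demand totals ≥ 402 even under its best assignment. Minimum: 394.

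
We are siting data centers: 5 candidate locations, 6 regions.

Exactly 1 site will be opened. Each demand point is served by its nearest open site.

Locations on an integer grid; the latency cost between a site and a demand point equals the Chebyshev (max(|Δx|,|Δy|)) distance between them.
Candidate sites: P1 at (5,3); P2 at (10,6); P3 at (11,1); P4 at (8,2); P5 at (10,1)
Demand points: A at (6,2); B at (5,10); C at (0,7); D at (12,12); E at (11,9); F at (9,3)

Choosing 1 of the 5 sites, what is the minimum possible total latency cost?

31

Open {P2}.
  A→P2 4, B→P2 5, C→P2 10, D→P2 6, E→P2 3, F→P2 3  ⇒ total 31.
Compare {P1}: total 32.
Compare {P4}: total 36.
No size-1 selection does better; minimum is 31.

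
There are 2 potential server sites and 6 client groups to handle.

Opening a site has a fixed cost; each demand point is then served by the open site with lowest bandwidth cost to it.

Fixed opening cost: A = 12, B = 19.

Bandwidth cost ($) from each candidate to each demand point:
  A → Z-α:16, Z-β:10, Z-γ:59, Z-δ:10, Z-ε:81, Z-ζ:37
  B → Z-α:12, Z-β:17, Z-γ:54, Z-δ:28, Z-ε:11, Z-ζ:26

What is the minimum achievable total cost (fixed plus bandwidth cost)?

Open {A, B}: assign each demand point to its cheapest open site.
  Z-α→B 12, Z-β→A 10, Z-γ→B 54, Z-δ→A 10, Z-ε→B 11, Z-ζ→B 26
  bandwidth cost 123, fixed 31 → total 154.
Compare {B}: bandwidth cost 148 + fixed 19 = 167.
Compare {A}: bandwidth cost 213 + fixed 12 = 225.

154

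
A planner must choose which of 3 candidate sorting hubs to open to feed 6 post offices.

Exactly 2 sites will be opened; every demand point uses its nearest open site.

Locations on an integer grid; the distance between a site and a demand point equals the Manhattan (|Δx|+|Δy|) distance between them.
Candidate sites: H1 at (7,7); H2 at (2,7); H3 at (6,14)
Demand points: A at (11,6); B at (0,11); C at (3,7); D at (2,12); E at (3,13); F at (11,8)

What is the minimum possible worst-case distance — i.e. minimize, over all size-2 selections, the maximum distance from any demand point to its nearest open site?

7

Open {H1, H2}.
  Farthest demand point is E at distance 7 (to H2); all others are ≤ 7.
With {H1, H3} the worst case is 9.
With {H2, H3} the worst case is 10.
No size-2 selection achieves below 7.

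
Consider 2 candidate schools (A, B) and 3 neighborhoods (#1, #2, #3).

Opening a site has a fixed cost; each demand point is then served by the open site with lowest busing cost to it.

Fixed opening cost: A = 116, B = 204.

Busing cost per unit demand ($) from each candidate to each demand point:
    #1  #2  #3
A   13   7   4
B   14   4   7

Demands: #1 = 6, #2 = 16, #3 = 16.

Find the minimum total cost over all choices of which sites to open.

370

Open {A}: assign each demand point to its cheapest open site.
  #1→A 6×13=78, #2→A 16×7=112, #3→A 16×4=64
  busing cost 254, fixed 116 → total 370.
Compare {B}: busing cost 260 + fixed 204 = 464.
Compare {A, B}: busing cost 206 + fixed 320 = 526.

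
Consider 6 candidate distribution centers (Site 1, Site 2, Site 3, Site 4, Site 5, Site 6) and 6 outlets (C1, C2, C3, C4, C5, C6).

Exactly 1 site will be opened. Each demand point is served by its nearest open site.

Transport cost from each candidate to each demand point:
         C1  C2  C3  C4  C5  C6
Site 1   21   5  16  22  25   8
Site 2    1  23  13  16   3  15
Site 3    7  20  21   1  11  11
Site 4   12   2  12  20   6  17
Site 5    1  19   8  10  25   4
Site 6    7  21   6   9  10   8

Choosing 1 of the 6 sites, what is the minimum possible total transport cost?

Open {Site 6}.
  C1→Site 6 7, C2→Site 6 21, C3→Site 6 6, C4→Site 6 9, C5→Site 6 10, C6→Site 6 8  ⇒ total 61.
Compare {Site 5}: total 67.
Compare {Site 4}: total 69.
No size-1 selection does better; minimum is 61.

61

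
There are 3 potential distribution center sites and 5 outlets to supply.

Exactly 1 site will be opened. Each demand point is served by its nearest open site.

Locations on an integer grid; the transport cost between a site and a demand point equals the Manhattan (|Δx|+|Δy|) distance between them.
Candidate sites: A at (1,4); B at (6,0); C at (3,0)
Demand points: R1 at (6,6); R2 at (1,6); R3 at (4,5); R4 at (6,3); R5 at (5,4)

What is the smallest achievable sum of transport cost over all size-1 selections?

23

Open {A}.
  R1→A 7, R2→A 2, R3→A 4, R4→A 6, R5→A 4  ⇒ total 23.
Compare {B}: total 32.
Compare {C}: total 35.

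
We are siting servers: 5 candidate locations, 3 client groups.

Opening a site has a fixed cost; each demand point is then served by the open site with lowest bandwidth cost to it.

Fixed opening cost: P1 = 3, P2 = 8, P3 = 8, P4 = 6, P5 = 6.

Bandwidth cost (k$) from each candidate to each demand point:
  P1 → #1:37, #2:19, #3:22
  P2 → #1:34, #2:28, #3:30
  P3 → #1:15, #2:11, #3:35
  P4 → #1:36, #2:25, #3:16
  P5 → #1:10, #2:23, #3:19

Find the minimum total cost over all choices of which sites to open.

Open {P3, P5}: assign each demand point to its cheapest open site.
  #1→P5 10, #2→P3 11, #3→P5 19
  bandwidth cost 40, fixed 14 → total 54.
Compare {P3, P4}: bandwidth cost 42 + fixed 14 = 56.
Compare {P1, P5}: bandwidth cost 48 + fixed 9 = 57.
Compare {P1, P3, P5}: bandwidth cost 40 + fixed 17 = 57.
All other subsets cost ≥ 56. Minimum total cost: 54.

54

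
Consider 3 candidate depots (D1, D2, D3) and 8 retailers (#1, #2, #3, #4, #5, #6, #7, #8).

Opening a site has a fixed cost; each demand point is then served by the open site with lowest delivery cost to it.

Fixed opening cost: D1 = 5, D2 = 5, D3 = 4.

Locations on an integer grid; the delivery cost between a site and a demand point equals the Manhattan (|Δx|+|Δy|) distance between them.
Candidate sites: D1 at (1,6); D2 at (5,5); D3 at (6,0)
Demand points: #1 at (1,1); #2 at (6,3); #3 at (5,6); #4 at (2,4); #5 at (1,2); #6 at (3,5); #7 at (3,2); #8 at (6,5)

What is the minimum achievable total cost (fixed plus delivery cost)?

Open {D1, D2}: assign each demand point to its cheapest open site.
  #1→D1 5, #2→D2 3, #3→D2 1, #4→D1 3, #5→D1 4, #6→D2 2, #7→D2 5, #8→D2 1
  delivery cost 24, fixed 10 → total 34.
Compare {D2}: delivery cost 31 + fixed 5 = 36.
Compare {D2, D3}: delivery cost 29 + fixed 9 = 38.
Compare {D1, D2, D3}: delivery cost 24 + fixed 14 = 38.
All other subsets cost ≥ 36. Minimum total cost: 34.

34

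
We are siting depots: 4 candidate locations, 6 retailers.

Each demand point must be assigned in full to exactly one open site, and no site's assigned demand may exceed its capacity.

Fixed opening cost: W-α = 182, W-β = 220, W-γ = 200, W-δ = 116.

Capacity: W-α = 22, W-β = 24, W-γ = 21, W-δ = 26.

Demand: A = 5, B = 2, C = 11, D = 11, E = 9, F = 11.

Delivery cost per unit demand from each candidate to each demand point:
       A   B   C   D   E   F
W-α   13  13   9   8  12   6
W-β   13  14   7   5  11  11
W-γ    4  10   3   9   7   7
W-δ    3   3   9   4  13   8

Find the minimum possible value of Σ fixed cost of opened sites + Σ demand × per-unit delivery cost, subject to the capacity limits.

716

Open {W-β, W-δ}; cheapest assignment that respects the capacities:
  W-β (cap 24, load 24): B, C, D — cost 2×14 + 11×7 + 11×5 = 160
  W-δ (cap 26, load 25): A, E, F — cost 5×3 + 9×13 + 11×8 = 220
  Shipping 380, fixed 336 → total 716.
  Any other capacity-feasible assignment to {W-β, W-δ} ships for at least 380.
Compare {W-α, W-γ, W-δ}: its best feasible assignment gives total 725.
Compare {W-β, W-γ, W-δ}: its best feasible assignment gives total 796.
Every other set of open sites that can feasibly serve all demand totals ≥ 725 even under its best assignment. Minimum: 716.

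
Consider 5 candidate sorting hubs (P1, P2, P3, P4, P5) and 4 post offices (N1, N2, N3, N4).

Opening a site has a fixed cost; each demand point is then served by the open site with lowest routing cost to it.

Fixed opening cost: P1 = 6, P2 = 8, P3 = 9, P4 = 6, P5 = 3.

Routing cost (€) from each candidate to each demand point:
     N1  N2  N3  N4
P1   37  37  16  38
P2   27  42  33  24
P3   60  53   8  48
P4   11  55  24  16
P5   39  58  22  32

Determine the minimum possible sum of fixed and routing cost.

92

Open {P1, P4}: assign each demand point to its cheapest open site.
  N1→P4 11, N2→P1 37, N3→P1 16, N4→P4 16
  routing cost 80, fixed 12 → total 92.
Compare {P1, P3, P4}: routing cost 72 + fixed 21 = 93.
Compare {P1, P4, P5}: routing cost 80 + fixed 15 = 95.
Compare {P1, P3, P4, P5}: routing cost 72 + fixed 24 = 96.
All other subsets cost ≥ 93. Minimum total cost: 92.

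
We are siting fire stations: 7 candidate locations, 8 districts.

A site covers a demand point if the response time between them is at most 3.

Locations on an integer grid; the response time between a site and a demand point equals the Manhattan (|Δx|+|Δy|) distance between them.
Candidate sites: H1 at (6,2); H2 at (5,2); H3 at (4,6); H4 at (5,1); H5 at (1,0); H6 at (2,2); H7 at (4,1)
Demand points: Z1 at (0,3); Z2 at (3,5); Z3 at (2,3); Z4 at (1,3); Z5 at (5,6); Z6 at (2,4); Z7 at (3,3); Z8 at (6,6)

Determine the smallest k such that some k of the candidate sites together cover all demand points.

2

Coverage sets (demand points within 3 of each site):
  H1: {}
  H2: {Z7}
  H3: {Z2, Z5, Z8}
  H4: {}
  H5: {Z4}
  H6: {Z1, Z3, Z4, Z6, Z7}
  H7: {Z7}
No single site covers all 8 demand points.
But {H3, H6} covers everything, so the minimum is 2.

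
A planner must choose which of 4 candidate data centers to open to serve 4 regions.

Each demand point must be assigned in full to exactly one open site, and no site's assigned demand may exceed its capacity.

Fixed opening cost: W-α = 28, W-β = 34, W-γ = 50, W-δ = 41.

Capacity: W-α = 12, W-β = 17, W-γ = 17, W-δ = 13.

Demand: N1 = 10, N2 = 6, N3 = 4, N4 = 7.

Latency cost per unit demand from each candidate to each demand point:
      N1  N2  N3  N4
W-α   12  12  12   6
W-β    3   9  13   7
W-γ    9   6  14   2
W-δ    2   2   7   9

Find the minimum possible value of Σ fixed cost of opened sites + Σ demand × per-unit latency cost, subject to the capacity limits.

194

Open {W-β, W-δ}; cheapest assignment that respects the capacities:
  W-β (cap 17, load 17): N1, N4 — cost 10×3 + 7×7 = 79
  W-δ (cap 13, load 10): N2, N3 — cost 6×2 + 4×7 = 40
  Shipping 119, fixed 75 → total 194.
  Any other capacity-feasible assignment to {W-β, W-δ} ships for at least 119.
Compare {W-β, W-γ, W-δ}: its best feasible assignment gives total 209.
Compare {W-α, W-β, W-δ}: its best feasible assignment gives total 215.
Every other set of open sites that can feasibly serve all demand totals ≥ 209 even under its best assignment. Minimum: 194.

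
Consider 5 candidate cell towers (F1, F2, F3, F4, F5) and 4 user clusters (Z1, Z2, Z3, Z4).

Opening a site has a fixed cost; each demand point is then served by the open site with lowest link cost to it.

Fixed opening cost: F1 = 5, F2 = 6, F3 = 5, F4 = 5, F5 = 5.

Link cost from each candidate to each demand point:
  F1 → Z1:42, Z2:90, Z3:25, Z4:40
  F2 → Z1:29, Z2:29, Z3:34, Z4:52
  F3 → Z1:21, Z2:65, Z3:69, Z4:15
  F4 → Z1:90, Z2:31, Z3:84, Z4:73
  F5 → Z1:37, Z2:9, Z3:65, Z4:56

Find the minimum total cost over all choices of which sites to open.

85

Open {F1, F3, F5}: assign each demand point to its cheapest open site.
  Z1→F3 21, Z2→F5 9, Z3→F1 25, Z4→F3 15
  link cost 70, fixed 15 → total 85.
Compare {F1, F3, F4, F5}: link cost 70 + fixed 20 = 90.
Compare {F1, F2, F3, F5}: link cost 70 + fixed 21 = 91.
Compare {F2, F3, F5}: link cost 79 + fixed 16 = 95.
All other subsets cost ≥ 90. Minimum total cost: 85.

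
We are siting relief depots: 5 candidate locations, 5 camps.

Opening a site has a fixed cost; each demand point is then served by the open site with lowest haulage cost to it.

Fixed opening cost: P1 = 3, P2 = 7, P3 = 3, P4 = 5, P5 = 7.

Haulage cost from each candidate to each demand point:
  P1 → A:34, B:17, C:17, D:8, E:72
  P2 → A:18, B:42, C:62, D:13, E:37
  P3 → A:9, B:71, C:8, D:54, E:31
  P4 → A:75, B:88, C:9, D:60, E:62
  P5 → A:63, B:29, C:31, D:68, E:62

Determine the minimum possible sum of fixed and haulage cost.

79

Open {P1, P3}: assign each demand point to its cheapest open site.
  A→P3 9, B→P1 17, C→P3 8, D→P1 8, E→P3 31
  haulage cost 73, fixed 6 → total 79.
Compare {P1, P3, P4}: haulage cost 73 + fixed 11 = 84.
Compare {P1, P2, P3}: haulage cost 73 + fixed 13 = 86.
Compare {P1, P3, P5}: haulage cost 73 + fixed 13 = 86.
All other subsets cost ≥ 84. Minimum total cost: 79.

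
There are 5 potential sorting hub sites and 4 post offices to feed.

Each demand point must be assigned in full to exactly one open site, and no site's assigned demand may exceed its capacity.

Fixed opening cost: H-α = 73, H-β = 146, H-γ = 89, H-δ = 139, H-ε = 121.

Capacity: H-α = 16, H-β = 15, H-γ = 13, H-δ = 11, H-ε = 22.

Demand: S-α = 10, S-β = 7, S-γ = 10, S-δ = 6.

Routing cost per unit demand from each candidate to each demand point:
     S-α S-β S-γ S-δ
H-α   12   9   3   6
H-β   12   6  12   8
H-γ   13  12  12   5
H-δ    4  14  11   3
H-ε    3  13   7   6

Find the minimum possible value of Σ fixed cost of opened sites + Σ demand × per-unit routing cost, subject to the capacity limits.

Open {H-α, H-ε}; cheapest assignment that respects the capacities:
  H-α (cap 16, load 16): S-γ, S-δ — cost 10×3 + 6×6 = 66
  H-ε (cap 22, load 17): S-α, S-β — cost 10×3 + 7×13 = 121
  Shipping 187, fixed 194 → total 381.
  Any other capacity-feasible assignment to {H-α, H-ε} ships for at least 187.
Compare {H-γ, H-ε}: its best feasible assignment gives total 424.
Compare {H-β, H-ε}: its best feasible assignment gives total 457.
Every other set of open sites that can feasibly serve all demand totals ≥ 424 even under its best assignment. Minimum: 381.

381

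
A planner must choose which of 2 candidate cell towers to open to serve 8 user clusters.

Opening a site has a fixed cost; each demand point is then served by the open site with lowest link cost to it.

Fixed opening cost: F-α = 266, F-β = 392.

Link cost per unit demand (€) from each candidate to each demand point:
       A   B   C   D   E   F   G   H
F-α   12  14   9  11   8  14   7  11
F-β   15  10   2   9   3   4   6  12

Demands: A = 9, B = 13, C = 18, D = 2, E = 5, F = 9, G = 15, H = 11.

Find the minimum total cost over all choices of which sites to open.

984

Open {F-β}: assign each demand point to its cheapest open site.
  A→F-β 9×15=135, B→F-β 13×10=130, C→F-β 18×2=36, D→F-β 2×9=18, E→F-β 5×3=15, F→F-β 9×4=36, G→F-β 15×6=90, H→F-β 11×12=132
  link cost 592, fixed 392 → total 984.
Compare {F-α}: link cost 866 + fixed 266 = 1132.
Compare {F-α, F-β}: link cost 554 + fixed 658 = 1212.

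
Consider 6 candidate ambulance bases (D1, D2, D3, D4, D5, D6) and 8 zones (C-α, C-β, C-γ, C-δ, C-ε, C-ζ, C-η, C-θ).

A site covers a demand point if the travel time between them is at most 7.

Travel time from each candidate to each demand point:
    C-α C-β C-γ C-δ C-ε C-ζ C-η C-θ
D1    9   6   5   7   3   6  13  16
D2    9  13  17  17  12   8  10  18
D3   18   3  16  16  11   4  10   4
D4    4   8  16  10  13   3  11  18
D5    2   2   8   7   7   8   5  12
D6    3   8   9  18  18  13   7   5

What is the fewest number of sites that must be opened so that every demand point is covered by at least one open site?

2

Coverage sets (demand points within 7 of each site):
  D1: {C-β, C-γ, C-δ, C-ε, C-ζ}
  D2: {}
  D3: {C-β, C-ζ, C-θ}
  D4: {C-α, C-ζ}
  D5: {C-α, C-β, C-δ, C-ε, C-η}
  D6: {C-α, C-η, C-θ}
No single site covers all 8 demand points.
But {D1, D6} covers everything, so the minimum is 2.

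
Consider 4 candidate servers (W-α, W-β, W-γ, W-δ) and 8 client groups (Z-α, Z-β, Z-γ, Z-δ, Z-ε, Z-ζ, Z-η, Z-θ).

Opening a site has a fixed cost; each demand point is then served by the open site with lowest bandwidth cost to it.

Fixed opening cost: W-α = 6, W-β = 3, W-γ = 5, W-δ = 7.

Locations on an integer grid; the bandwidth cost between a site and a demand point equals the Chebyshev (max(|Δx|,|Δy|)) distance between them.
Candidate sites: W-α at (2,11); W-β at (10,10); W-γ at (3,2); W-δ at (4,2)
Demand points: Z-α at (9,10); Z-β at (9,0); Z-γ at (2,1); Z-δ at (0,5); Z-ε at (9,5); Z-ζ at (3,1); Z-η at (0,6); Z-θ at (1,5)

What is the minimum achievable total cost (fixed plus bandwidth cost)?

32

Open {W-β, W-γ}: assign each demand point to its cheapest open site.
  Z-α→W-β 1, Z-β→W-γ 6, Z-γ→W-γ 1, Z-δ→W-γ 3, Z-ε→W-β 5, Z-ζ→W-γ 1, Z-η→W-γ 4, Z-θ→W-γ 3
  bandwidth cost 24, fixed 8 → total 32.
Compare {W-β, W-δ}: bandwidth cost 25 + fixed 10 = 35.
Compare {W-γ}: bandwidth cost 32 + fixed 5 = 37.
Compare {W-α, W-β, W-γ}: bandwidth cost 24 + fixed 14 = 38.
All other subsets cost ≥ 35. Minimum total cost: 32.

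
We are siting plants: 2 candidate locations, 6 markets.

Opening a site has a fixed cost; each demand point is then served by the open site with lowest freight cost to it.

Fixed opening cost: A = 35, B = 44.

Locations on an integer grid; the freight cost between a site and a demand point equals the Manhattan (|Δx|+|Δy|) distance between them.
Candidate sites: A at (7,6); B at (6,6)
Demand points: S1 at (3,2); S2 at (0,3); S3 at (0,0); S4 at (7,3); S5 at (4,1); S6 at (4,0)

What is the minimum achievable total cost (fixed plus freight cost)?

86

Open {A}: assign each demand point to its cheapest open site.
  S1→A 8, S2→A 10, S3→A 13, S4→A 3, S5→A 8, S6→A 9
  freight cost 51, fixed 35 → total 86.
Compare {B}: freight cost 47 + fixed 44 = 91.
Compare {A, B}: freight cost 46 + fixed 79 = 125.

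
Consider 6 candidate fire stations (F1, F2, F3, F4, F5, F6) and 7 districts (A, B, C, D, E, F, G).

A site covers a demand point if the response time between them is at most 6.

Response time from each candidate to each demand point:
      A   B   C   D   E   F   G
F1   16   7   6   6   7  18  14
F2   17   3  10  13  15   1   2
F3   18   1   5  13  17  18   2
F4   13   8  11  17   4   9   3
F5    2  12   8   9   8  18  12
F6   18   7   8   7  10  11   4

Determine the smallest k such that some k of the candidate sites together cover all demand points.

4

Coverage sets (demand points within 6 of each site):
  F1: {C, D}
  F2: {B, F, G}
  F3: {B, C, G}
  F4: {E, G}
  F5: {A}
  F6: {G}
No 3 sites suffice: every size-3 union leaves at least one demand point uncovered.
But {F1, F2, F4, F5} covers everything, so the minimum is 4.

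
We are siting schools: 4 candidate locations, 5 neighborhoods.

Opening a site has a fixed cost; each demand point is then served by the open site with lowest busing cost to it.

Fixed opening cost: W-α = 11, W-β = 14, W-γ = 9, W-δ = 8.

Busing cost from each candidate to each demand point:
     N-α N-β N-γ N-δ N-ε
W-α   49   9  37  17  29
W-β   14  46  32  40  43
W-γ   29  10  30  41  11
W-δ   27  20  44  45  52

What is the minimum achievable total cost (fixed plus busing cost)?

115

Open {W-α, W-β, W-γ}: assign each demand point to its cheapest open site.
  N-α→W-β 14, N-β→W-α 9, N-γ→W-γ 30, N-δ→W-α 17, N-ε→W-γ 11
  busing cost 81, fixed 34 → total 115.
Compare {W-α, W-γ}: busing cost 96 + fixed 20 = 116.
Compare {W-α, W-γ, W-δ}: busing cost 94 + fixed 28 = 122.
Compare {W-α, W-β, W-γ, W-δ}: busing cost 81 + fixed 42 = 123.
All other subsets cost ≥ 116. Minimum total cost: 115.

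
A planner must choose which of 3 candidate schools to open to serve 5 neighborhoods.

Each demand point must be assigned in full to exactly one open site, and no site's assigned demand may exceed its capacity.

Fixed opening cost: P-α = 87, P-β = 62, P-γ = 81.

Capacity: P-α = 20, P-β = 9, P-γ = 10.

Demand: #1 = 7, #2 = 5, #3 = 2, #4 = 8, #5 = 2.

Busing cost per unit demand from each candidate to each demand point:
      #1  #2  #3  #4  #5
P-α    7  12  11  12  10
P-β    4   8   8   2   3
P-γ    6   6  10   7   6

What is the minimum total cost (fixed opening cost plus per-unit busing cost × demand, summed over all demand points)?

316

Open {P-α, P-β}; cheapest assignment that respects the capacities:
  P-α (cap 20, load 16): #1, #2, #3, #5 — cost 7×7 + 5×12 + 2×11 + 2×10 = 151
  P-β (cap 9, load 8): #4 — cost 8×2 = 16
  Shipping 167, fixed 149 → total 316.
  Any other capacity-feasible assignment to {P-α, P-β} ships for at least 167.
Compare {P-α, P-β, P-γ}: its best feasible assignment gives total 357.
Compare {P-α, P-γ}: its best feasible assignment gives total 367.
Every other set of open sites that can feasibly serve all demand totals ≥ 357 even under its best assignment. Minimum: 316.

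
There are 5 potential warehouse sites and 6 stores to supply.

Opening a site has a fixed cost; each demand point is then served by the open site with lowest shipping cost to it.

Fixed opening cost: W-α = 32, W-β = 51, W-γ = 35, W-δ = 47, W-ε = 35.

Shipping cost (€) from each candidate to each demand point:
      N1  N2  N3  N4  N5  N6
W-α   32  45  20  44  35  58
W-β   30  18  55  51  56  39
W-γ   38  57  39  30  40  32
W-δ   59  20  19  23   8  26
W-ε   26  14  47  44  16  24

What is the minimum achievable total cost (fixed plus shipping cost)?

Open {W-δ, W-ε}: assign each demand point to its cheapest open site.
  N1→W-ε 26, N2→W-ε 14, N3→W-δ 19, N4→W-δ 23, N5→W-δ 8, N6→W-ε 24
  shipping cost 114, fixed 82 → total 196.
Compare {W-δ}: shipping cost 155 + fixed 47 = 202.
Compare {W-ε}: shipping cost 171 + fixed 35 = 206.
Compare {W-α, W-δ}: shipping cost 128 + fixed 79 = 207.
All other subsets cost ≥ 202. Minimum total cost: 196.

196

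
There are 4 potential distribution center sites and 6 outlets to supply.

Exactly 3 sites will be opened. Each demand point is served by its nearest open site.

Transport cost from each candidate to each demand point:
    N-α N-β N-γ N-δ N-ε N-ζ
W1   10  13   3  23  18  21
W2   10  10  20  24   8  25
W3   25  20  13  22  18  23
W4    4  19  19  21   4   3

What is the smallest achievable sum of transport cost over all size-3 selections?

Open {W1, W2, W4}.
  N-α→W4 4, N-β→W2 10, N-γ→W1 3, N-δ→W4 21, N-ε→W4 4, N-ζ→W4 3  ⇒ total 45.
Compare {W1, W3, W4}: total 48.
Compare {W2, W3, W4}: total 55.
No size-3 selection does better; minimum is 45.

45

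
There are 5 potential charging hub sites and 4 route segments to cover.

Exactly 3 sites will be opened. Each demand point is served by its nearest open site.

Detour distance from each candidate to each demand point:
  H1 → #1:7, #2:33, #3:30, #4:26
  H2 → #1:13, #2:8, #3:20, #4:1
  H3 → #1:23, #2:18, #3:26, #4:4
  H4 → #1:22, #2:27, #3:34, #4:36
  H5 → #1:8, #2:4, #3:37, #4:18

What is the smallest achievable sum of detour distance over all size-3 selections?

32

Open {H1, H2, H5}.
  #1→H1 7, #2→H5 4, #3→H2 20, #4→H2 1  ⇒ total 32.
Compare {H2, H3, H5}: total 33.
Compare {H2, H4, H5}: total 33.
No size-3 selection does better; minimum is 32.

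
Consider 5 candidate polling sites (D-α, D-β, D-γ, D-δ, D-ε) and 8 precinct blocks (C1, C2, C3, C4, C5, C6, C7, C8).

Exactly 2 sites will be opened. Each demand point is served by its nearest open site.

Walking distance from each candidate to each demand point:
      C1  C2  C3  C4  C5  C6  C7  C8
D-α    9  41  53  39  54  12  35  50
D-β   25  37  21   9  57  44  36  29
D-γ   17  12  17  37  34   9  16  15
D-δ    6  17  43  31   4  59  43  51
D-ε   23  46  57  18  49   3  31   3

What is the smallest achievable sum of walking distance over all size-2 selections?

Open {D-γ, D-δ}.
  C1→D-δ 6, C2→D-γ 12, C3→D-γ 17, C4→D-δ 31, C5→D-δ 4, C6→D-γ 9, C7→D-γ 16, C8→D-γ 15  ⇒ total 110.
Compare {D-γ, D-ε}: total 120.
Compare {D-δ, D-ε}: total 125.
No size-2 selection does better; minimum is 110.

110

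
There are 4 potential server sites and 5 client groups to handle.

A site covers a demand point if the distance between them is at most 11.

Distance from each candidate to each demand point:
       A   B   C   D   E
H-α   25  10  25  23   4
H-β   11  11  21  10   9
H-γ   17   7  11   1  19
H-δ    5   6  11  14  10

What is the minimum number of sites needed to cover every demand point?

2

Coverage sets (demand points within 11 of each site):
  H-α: {B, E}
  H-β: {A, B, D, E}
  H-γ: {B, C, D}
  H-δ: {A, B, C, E}
No single site covers all 5 demand points.
But {H-β, H-γ} covers everything, so the minimum is 2.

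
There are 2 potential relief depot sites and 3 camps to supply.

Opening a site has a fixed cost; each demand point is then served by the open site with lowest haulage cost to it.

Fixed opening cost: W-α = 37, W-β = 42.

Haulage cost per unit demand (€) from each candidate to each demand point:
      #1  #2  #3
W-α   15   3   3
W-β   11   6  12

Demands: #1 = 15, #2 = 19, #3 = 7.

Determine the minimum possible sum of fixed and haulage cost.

322

Open {W-α, W-β}: assign each demand point to its cheapest open site.
  #1→W-β 15×11=165, #2→W-α 19×3=57, #3→W-α 7×3=21
  haulage cost 243, fixed 79 → total 322.
Compare {W-α}: haulage cost 303 + fixed 37 = 340.
Compare {W-β}: haulage cost 363 + fixed 42 = 405.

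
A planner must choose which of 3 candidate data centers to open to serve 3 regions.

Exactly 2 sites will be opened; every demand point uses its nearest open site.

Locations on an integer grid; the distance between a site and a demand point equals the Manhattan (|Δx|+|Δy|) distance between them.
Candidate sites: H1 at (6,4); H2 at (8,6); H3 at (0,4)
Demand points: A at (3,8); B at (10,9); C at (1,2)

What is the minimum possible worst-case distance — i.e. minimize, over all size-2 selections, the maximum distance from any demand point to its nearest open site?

Open {H1, H2}.
  Farthest demand point is A at distance 7 (to H1); all others are ≤ 7.
With {H2, H3} the worst case is 7.
With {H1, H3} the worst case is 9.
No size-2 selection achieves below 7.

7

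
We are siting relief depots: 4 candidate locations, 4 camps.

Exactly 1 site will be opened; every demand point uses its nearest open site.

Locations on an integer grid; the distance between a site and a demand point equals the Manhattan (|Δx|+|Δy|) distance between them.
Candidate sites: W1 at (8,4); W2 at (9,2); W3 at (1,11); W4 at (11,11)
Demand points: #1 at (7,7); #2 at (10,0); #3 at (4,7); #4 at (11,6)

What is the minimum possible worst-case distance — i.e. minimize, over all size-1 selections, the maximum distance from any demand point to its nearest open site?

Open {W1}.
  Farthest demand point is #3 at distance 7 (to W1); all others are ≤ 7.
With {W2} the worst case is 10.
With {W4} the worst case is 12.
No size-1 selection achieves below 7.

7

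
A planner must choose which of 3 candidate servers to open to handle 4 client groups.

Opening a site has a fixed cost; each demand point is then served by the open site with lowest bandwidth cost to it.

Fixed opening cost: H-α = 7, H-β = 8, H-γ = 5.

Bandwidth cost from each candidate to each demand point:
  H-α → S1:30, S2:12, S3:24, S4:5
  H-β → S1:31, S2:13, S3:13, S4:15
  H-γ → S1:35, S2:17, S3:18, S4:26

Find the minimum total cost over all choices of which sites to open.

75

Open {H-α, H-β}: assign each demand point to its cheapest open site.
  S1→H-α 30, S2→H-α 12, S3→H-β 13, S4→H-α 5
  bandwidth cost 60, fixed 15 → total 75.
Compare {H-α, H-γ}: bandwidth cost 65 + fixed 12 = 77.
Compare {H-α}: bandwidth cost 71 + fixed 7 = 78.
Compare {H-β}: bandwidth cost 72 + fixed 8 = 80.
All other subsets cost ≥ 77. Minimum total cost: 75.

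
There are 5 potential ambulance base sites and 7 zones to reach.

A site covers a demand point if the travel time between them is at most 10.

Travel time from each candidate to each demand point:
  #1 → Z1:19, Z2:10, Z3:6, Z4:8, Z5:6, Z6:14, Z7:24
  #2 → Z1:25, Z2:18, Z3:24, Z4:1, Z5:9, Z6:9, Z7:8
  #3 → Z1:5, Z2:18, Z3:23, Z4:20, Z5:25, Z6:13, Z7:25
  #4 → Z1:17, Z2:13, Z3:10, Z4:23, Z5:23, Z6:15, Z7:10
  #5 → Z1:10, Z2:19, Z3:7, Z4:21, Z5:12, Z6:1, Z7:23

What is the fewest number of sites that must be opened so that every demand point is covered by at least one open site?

3

Coverage sets (demand points within 10 of each site):
  #1: {Z2, Z3, Z4, Z5}
  #2: {Z4, Z5, Z6, Z7}
  #3: {Z1}
  #4: {Z3, Z7}
  #5: {Z1, Z3, Z6}
No 2 sites suffice: every size-2 union leaves at least one demand point uncovered.
But {#1, #2, #3} covers everything, so the minimum is 3.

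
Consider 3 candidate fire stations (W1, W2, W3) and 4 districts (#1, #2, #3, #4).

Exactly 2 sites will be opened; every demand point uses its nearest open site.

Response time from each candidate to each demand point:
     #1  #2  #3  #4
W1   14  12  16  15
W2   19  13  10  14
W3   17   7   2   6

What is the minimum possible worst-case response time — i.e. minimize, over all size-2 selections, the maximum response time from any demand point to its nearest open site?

Open {W1, W2}.
  Farthest demand point is #1 at response time 14 (to W1); all others are ≤ 14.
With {W1, W3} the worst case is 14.
With {W2, W3} the worst case is 17.
No size-2 selection achieves below 14.

14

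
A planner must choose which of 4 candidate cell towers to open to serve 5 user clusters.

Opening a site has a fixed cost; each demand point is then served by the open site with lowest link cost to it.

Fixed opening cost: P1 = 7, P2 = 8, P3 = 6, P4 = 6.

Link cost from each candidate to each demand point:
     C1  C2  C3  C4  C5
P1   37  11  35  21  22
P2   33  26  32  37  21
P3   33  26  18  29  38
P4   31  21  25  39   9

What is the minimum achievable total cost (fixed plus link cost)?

Open {P1, P3, P4}: assign each demand point to its cheapest open site.
  C1→P4 31, C2→P1 11, C3→P3 18, C4→P1 21, C5→P4 9
  link cost 90, fixed 19 → total 109.
Compare {P1, P4}: link cost 97 + fixed 13 = 110.
Compare {P1, P2, P3, P4}: link cost 90 + fixed 27 = 117.
Compare {P1, P3}: link cost 105 + fixed 13 = 118.
All other subsets cost ≥ 110. Minimum total cost: 109.

109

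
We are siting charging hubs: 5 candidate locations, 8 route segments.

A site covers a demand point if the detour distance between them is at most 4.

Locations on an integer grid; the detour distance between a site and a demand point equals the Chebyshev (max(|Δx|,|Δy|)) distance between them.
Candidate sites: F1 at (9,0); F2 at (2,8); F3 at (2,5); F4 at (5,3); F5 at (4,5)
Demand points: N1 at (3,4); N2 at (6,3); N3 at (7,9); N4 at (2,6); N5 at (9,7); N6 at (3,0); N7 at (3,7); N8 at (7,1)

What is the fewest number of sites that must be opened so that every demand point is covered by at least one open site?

Coverage sets (demand points within 4 of each site):
  F1: {N2, N8}
  F2: {N1, N4, N7}
  F3: {N1, N2, N4, N7}
  F4: {N1, N2, N4, N5, N6, N7, N8}
  F5: {N1, N2, N3, N4, N7, N8}
No single site covers all 8 demand points.
But {F4, F5} covers everything, so the minimum is 2.

2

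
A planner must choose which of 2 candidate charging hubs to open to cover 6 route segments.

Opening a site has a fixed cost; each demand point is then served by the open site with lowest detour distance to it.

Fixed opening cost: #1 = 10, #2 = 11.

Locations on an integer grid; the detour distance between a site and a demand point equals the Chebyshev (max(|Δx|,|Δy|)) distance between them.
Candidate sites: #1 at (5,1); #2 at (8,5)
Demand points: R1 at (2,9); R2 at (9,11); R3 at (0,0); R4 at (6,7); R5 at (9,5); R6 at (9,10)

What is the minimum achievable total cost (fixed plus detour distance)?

39

Open {#2}: assign each demand point to its cheapest open site.
  R1→#2 6, R2→#2 6, R3→#2 8, R4→#2 2, R5→#2 1, R6→#2 5
  detour distance 28, fixed 11 → total 39.
Compare {#1, #2}: detour distance 25 + fixed 21 = 46.
Compare {#1}: detour distance 42 + fixed 10 = 52.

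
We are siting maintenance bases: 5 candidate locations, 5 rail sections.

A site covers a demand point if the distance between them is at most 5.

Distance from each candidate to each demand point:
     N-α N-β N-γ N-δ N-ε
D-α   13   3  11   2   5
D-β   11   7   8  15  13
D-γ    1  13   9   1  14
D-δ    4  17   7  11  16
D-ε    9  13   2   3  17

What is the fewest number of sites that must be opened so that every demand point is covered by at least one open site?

3

Coverage sets (demand points within 5 of each site):
  D-α: {N-β, N-δ, N-ε}
  D-β: {}
  D-γ: {N-α, N-δ}
  D-δ: {N-α}
  D-ε: {N-γ, N-δ}
No 2 sites suffice: every size-2 union leaves at least one demand point uncovered.
But {D-α, D-γ, D-ε} covers everything, so the minimum is 3.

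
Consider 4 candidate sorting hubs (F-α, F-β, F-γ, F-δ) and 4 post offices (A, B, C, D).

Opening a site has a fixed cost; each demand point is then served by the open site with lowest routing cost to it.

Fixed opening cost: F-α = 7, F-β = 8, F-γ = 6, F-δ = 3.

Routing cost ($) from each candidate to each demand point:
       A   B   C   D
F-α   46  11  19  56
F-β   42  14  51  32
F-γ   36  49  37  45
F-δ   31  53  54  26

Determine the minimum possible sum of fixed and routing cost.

Open {F-α, F-δ}: assign each demand point to its cheapest open site.
  A→F-δ 31, B→F-α 11, C→F-α 19, D→F-δ 26
  routing cost 87, fixed 10 → total 97.
Compare {F-α, F-γ, F-δ}: routing cost 87 + fixed 16 = 103.
Compare {F-α, F-β, F-δ}: routing cost 87 + fixed 18 = 105.
Compare {F-α, F-β, F-γ, F-δ}: routing cost 87 + fixed 24 = 111.
All other subsets cost ≥ 103. Minimum total cost: 97.

97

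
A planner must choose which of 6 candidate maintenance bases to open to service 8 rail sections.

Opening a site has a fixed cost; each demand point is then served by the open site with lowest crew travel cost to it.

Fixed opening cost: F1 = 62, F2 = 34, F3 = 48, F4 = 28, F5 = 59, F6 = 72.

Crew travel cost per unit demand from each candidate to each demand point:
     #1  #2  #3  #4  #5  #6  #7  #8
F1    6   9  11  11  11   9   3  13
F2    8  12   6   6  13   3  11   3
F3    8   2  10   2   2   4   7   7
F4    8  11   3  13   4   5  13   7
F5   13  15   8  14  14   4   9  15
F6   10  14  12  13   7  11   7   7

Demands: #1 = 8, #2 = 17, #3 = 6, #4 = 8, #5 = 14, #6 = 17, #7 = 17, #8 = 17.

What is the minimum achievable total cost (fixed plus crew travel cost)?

Open {F1, F2, F3}: assign each demand point to its cheapest open site.
  #1→F1 8×6=48, #2→F3 17×2=34, #3→F2 6×6=36, #4→F3 8×2=16, #5→F3 14×2=28, #6→F2 17×3=51, #7→F1 17×3=51, #8→F2 17×3=51
  crew travel cost 315, fixed 144 → total 459.
Compare {F1, F2, F3, F4}: crew travel cost 297 + fixed 172 = 469.
Compare {F2, F3}: crew travel cost 399 + fixed 82 = 481.
Compare {F2, F3, F4}: crew travel cost 381 + fixed 110 = 491.
All other subsets cost ≥ 469. Minimum total cost: 459.

459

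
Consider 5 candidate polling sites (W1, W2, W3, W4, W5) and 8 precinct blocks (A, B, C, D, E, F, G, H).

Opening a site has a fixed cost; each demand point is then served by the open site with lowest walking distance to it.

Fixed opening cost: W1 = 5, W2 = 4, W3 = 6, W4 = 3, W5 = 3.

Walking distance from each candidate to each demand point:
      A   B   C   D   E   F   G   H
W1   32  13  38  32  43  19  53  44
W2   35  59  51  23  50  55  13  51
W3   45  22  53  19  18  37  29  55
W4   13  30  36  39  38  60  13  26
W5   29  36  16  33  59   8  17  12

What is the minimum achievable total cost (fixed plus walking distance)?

129

Open {W1, W3, W4, W5}: assign each demand point to its cheapest open site.
  A→W4 13, B→W1 13, C→W5 16, D→W3 19, E→W3 18, F→W5 8, G→W4 13, H→W5 12
  walking distance 112, fixed 17 → total 129.
Compare {W3, W4, W5}: walking distance 121 + fixed 12 = 133.
Compare {W1, W2, W3, W4, W5}: walking distance 112 + fixed 21 = 133.
Compare {W2, W3, W4, W5}: walking distance 121 + fixed 16 = 137.
All other subsets cost ≥ 133. Minimum total cost: 129.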